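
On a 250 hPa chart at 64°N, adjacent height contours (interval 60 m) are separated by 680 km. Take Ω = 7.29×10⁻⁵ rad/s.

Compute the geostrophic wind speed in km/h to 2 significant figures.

Coriolis parameter at 64°N:
f = 2Ω sin φ = 2 × 7.29×10⁻⁵ × sin 64° = 1.31×10⁻⁴ s⁻¹
Height gradient: |∂Z/∂n| = 60 m / 680000 m = 8.82×10⁻⁵
On a pressure surface, geostrophic balance gives V_g = (g/f)|∂Z/∂n|:
V_g = 9.81 × 8.82×10⁻⁵ / 1.31×10⁻⁴ = 6.61 m/s
Converting: 6.61 m/s × 3.6 = 24 km/h

24 km/h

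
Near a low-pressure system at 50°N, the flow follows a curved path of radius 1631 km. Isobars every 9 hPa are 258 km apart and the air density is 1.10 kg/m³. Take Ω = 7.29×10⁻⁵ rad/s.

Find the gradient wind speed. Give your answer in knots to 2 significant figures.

Coriolis parameter at 50°N:
f = 2Ω sin φ = 2 × 7.29×10⁻⁵ × sin 50° = 1.12×10⁻⁴ s⁻¹
Pressure gradient: |∂P/∂n| = 900 Pa / 258000 m = 3.49×10⁻³ Pa/m
Geostrophic speed: V_g = |∂P/∂n|/(fρ) = 3.49×10⁻³/(1.12×10⁻⁴ × 1.10) = 28.4 m/s
Around a low, centrifugal force acts outward with Coriolis, so pressure-gradient force balances both:
(1/ρ)|∂P/∂n| = fV + V²/R  →  V² + fR·V − fR·V_g = 0
With fR = 1.12×10⁻⁴ × 1631×10³ m = 182 m/s:
V = [−fR + √((fR)² + 4 fR V_g)]/2 = [−182 + √(182² + 4×182×28.4)]/2 = 25 m/s
Subgeostrophic (V < V_g = 28.4 m/s), as expected around a low.
Converting: 25 m/s × 1.944 = 49 knots

49 knots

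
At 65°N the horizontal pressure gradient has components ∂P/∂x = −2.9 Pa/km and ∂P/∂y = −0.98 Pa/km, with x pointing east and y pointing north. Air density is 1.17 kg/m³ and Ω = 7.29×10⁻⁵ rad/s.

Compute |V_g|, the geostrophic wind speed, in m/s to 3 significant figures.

Coriolis parameter at 65°N:
f = 2Ω sin φ = 2 × 7.29×10⁻⁵ × sin 65° = 1.32×10⁻⁴ s⁻¹
Component geostrophic relations (x east, y north):
u_g = −(1/(fρ)) ∂P/∂y,  v_g = (1/(fρ)) ∂P/∂x
u_g = −(−0.98×10⁻³)/(1.32×10⁻⁴ × 1.17) = 6.34 m/s;  v_g = (−2.9×10⁻³)/(1.32×10⁻⁴ × 1.17) = −18.8 m/s
|V_g| = √(u_g² + v_g²) = 19.8 m/s

19.8 m/s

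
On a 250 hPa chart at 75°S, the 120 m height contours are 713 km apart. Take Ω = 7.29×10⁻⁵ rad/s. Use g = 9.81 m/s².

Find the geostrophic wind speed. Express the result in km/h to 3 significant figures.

42.2 km/h

Coriolis parameter at 75°S:
f = 2Ω sin φ = 2 × 7.29×10⁻⁵ × sin 75° = 1.41×10⁻⁴ s⁻¹
Height gradient: |∂Z/∂n| = 120 m / 713000 m = 1.68×10⁻⁴
On a pressure surface, geostrophic balance gives V_g = (g/f)|∂Z/∂n|:
V_g = 9.81 × 1.68×10⁻⁴ / 1.41×10⁻⁴ = 11.7 m/s
Converting: 11.7 m/s × 3.6 = 42.2 km/h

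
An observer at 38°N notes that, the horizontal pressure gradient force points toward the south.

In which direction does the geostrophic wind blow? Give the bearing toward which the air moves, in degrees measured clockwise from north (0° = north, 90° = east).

270°

The pressure-gradient force points toward the south (bearing 180°).
Geostrophic balance: in the Northern Hemisphere the Coriolis force deflects motion to the right, so the geostrophic wind blows 90° to the right of the pressure-gradient force (low pressure on the left).
Rotating 180° by 90° clockwise gives 270° — the wind blows toward the west.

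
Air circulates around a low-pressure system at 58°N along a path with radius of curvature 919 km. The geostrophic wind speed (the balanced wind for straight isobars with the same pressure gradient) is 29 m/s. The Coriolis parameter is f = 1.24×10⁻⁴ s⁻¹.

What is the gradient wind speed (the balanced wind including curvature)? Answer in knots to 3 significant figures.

Around a low, centrifugal force acts outward with Coriolis, so pressure-gradient force balances both:
(1/ρ)|∂P/∂n| = fV + V²/R  →  V² + fR·V − fR·V_g = 0
With fR = 1.24×10⁻⁴ × 919×10³ m = 114 m/s:
V = [−fR + √((fR)² + 4 fR V_g)]/2 = [−114 + √(114² + 4×114×29)]/2 = 24 m/s
Subgeostrophic (V < V_g = 29 m/s), as expected around a low.
Converting: 24 m/s × 1.944 = 46.6 knots

46.6 knots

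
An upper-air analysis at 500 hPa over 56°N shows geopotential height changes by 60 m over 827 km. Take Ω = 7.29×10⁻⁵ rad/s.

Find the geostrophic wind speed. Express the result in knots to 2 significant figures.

Coriolis parameter at 56°N:
f = 2Ω sin φ = 2 × 7.29×10⁻⁵ × sin 56° = 1.21×10⁻⁴ s⁻¹
Height gradient: |∂Z/∂n| = 60 m / 827000 m = 7.26×10⁻⁵
On a pressure surface, geostrophic balance gives V_g = (g/f)|∂Z/∂n|:
V_g = 9.81 × 7.26×10⁻⁵ / 1.21×10⁻⁴ = 5.89 m/s
Converting: 5.89 m/s × 1.944 = 11 knots

11 knots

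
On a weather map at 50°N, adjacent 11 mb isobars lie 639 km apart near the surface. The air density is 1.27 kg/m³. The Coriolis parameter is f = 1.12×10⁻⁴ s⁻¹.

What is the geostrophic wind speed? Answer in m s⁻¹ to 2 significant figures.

12 m s⁻¹

Pressure gradient: |∂P/∂n| = 1100 Pa / 639000 m = 1.72×10⁻³ Pa/m
Geostrophic balance (pressure-gradient force = Coriolis force):
V_g = (1/(fρ)) |∂P/∂n| = 1.72×10⁻³ / (1.12×10⁻⁴ × 1.27) = 12.1 m/s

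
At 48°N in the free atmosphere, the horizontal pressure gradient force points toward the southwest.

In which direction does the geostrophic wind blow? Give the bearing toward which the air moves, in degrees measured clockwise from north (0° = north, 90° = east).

315°

The pressure-gradient force points toward the southwest (bearing 225°).
Geostrophic balance: in the Northern Hemisphere the Coriolis force deflects motion to the right, so the geostrophic wind blows 90° to the right of the pressure-gradient force (low pressure on the left).
Rotating 225° by 90° clockwise gives 315° — the wind blows toward the northwest.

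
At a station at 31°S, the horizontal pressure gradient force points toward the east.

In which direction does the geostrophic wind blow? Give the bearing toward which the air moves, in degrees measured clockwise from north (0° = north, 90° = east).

000°

The pressure-gradient force points toward the east (bearing 090°).
Geostrophic balance: in the Southern Hemisphere the Coriolis force deflects motion to the left, so the geostrophic wind blows 90° to the left of the pressure-gradient force (low pressure on the right).
Rotating 090° by 90° counterclockwise gives 000° — the wind blows toward the north.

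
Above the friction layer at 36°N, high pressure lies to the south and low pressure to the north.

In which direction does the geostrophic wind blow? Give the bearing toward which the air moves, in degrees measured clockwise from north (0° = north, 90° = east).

The pressure-gradient force points toward the north (bearing 000°).
Geostrophic balance: in the Northern Hemisphere the Coriolis force deflects motion to the right, so the geostrophic wind blows 90° to the right of the pressure-gradient force (low pressure on the left).
Rotating 000° by 90° clockwise gives 090° — the wind blows toward the east.

090°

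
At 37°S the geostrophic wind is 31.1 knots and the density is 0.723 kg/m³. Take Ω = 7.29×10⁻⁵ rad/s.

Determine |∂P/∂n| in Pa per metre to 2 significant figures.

1.0×10⁻³ Pa/m

Coriolis parameter at 37°S:
f = 2Ω sin φ = 2 × 7.29×10⁻⁵ × sin 37° = 8.77×10⁻⁵ s⁻¹
Wind speed in SI: 31.1 knots = 16.0 m/s
Geostrophic balance rearranged: |∂P/∂n| = f ρ V_g
|∂P/∂n| = 8.77×10⁻⁵ × 0.723 × 16.0 = 1.01×10⁻³ Pa/m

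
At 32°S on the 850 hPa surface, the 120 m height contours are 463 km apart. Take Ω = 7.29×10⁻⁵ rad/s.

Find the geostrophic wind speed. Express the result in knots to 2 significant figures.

64 knots

Coriolis parameter at 32°S:
f = 2Ω sin φ = 2 × 7.29×10⁻⁵ × sin 32° = 7.73×10⁻⁵ s⁻¹
Height gradient: |∂Z/∂n| = 120 m / 463000 m = 2.59×10⁻⁴
On a pressure surface, geostrophic balance gives V_g = (g/f)|∂Z/∂n|:
V_g = 9.81 × 2.59×10⁻⁴ / 7.73×10⁻⁵ = 32.9 m/s
Converting: 32.9 m/s × 1.944 = 64 knots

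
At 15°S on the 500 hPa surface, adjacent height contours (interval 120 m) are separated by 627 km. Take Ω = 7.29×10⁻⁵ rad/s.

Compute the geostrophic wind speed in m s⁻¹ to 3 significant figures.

Coriolis parameter at 15°S:
f = 2Ω sin φ = 2 × 7.29×10⁻⁵ × sin 15° = 3.77×10⁻⁵ s⁻¹
Height gradient: |∂Z/∂n| = 120 m / 627000 m = 1.91×10⁻⁴
On a pressure surface, geostrophic balance gives V_g = (g/f)|∂Z/∂n|:
V_g = 9.81 × 1.91×10⁻⁴ / 3.77×10⁻⁵ = 49.8 m/s

49.8 m s⁻¹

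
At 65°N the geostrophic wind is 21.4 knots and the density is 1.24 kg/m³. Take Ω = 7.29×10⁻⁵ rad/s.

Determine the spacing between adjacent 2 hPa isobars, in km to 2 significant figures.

110 km

Coriolis parameter at 65°N:
f = 2Ω sin φ = 2 × 7.29×10⁻⁵ × sin 65° = 1.32×10⁻⁴ s⁻¹
Wind speed in SI: 21.4 knots = 11.0 m/s
Geostrophic balance rearranged: |∂P/∂n| = f ρ V_g
|∂P/∂n| = 1.32×10⁻⁴ × 1.24 × 11.0 = 1.80×10⁻³ Pa/m
Isobar spacing: Δn = ΔP/|∂P/∂n| = 200 Pa / 1.80×10⁻³ Pa/m = 110872 m ≈ 110 km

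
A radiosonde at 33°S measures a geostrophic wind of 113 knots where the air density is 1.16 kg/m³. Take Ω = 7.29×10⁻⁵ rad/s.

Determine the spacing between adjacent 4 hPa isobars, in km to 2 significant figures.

Coriolis parameter at 33°S:
f = 2Ω sin φ = 2 × 7.29×10⁻⁵ × sin 33° = 7.94×10⁻⁵ s⁻¹
Wind speed in SI: 113 knots = 58.1 m/s
Geostrophic balance rearranged: |∂P/∂n| = f ρ V_g
|∂P/∂n| = 7.94×10⁻⁵ × 1.16 × 58.1 = 5.35×10⁻³ Pa/m
Isobar spacing: Δn = ΔP/|∂P/∂n| = 400 Pa / 5.35×10⁻³ Pa/m = 74700 m ≈ 75 km

75 km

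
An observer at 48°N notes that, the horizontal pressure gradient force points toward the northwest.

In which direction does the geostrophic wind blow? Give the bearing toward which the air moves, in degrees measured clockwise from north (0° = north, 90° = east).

045°

The pressure-gradient force points toward the northwest (bearing 315°).
Geostrophic balance: in the Northern Hemisphere the Coriolis force deflects motion to the right, so the geostrophic wind blows 90° to the right of the pressure-gradient force (low pressure on the left).
Rotating 315° by 90° clockwise gives 045° — the wind blows toward the northeast.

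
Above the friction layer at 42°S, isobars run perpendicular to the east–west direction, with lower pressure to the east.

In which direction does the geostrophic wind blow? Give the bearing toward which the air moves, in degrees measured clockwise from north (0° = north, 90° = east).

000°

The pressure-gradient force points toward the east (bearing 090°).
Geostrophic balance: in the Southern Hemisphere the Coriolis force deflects motion to the left, so the geostrophic wind blows 90° to the left of the pressure-gradient force (low pressure on the right).
Rotating 090° by 90° counterclockwise gives 000° — the wind blows toward the north.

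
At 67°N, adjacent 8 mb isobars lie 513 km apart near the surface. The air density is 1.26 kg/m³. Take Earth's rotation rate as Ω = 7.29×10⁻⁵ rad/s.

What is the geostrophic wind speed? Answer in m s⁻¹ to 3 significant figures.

Coriolis parameter at 67°N:
f = 2Ω sin φ = 2 × 7.29×10⁻⁵ × sin 67° = 1.34×10⁻⁴ s⁻¹
Pressure gradient: |∂P/∂n| = 800 Pa / 513000 m = 1.56×10⁻³ Pa/m
Geostrophic balance (pressure-gradient force = Coriolis force):
V_g = (1/(fρ)) |∂P/∂n| = 1.56×10⁻³ / (1.34×10⁻⁴ × 1.26) = 9.22 m/s

9.22 m s⁻¹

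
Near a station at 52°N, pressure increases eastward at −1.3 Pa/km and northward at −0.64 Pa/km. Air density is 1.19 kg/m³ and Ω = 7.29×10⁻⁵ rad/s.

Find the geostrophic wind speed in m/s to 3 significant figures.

Coriolis parameter at 52°N:
f = 2Ω sin φ = 2 × 7.29×10⁻⁵ × sin 52° = 1.15×10⁻⁴ s⁻¹
Component geostrophic relations (x east, y north):
u_g = −(1/(fρ)) ∂P/∂y,  v_g = (1/(fρ)) ∂P/∂x
u_g = −(−0.64×10⁻³)/(1.15×10⁻⁴ × 1.19) = 4.68 m/s;  v_g = (−1.3×10⁻³)/(1.15×10⁻⁴ × 1.19) = −9.51 m/s
|V_g| = √(u_g² + v_g²) = 10.6 m/s

10.6 m/s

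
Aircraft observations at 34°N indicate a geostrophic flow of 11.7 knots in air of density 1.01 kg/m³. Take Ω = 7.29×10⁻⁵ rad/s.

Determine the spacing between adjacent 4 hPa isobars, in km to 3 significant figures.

807 km

Coriolis parameter at 34°N:
f = 2Ω sin φ = 2 × 7.29×10⁻⁵ × sin 34° = 8.15×10⁻⁵ s⁻¹
Wind speed in SI: 11.7 knots = 6.02 m/s
Geostrophic balance rearranged: |∂P/∂n| = f ρ V_g
|∂P/∂n| = 8.15×10⁻⁵ × 1.01 × 6.02 = 4.96×10⁻⁴ Pa/m
Isobar spacing: Δn = ΔP/|∂P/∂n| = 400 Pa / 4.96×10⁻⁴ Pa/m = 807041 m ≈ 807 km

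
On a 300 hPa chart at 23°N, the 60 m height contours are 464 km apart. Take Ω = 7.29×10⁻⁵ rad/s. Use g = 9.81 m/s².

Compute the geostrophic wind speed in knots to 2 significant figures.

43 knots

Coriolis parameter at 23°N:
f = 2Ω sin φ = 2 × 7.29×10⁻⁵ × sin 23° = 5.70×10⁻⁵ s⁻¹
Height gradient: |∂Z/∂n| = 60 m / 464000 m = 1.29×10⁻⁴
On a pressure surface, geostrophic balance gives V_g = (g/f)|∂Z/∂n|:
V_g = 9.81 × 1.29×10⁻⁴ / 5.70×10⁻⁵ = 22.3 m/s
Converting: 22.3 m/s × 1.944 = 43 knots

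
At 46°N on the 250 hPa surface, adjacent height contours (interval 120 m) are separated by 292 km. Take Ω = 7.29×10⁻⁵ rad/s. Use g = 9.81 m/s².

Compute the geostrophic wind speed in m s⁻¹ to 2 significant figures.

Coriolis parameter at 46°N:
f = 2Ω sin φ = 2 × 7.29×10⁻⁵ × sin 46° = 1.05×10⁻⁴ s⁻¹
Height gradient: |∂Z/∂n| = 120 m / 292000 m = 4.11×10⁻⁴
On a pressure surface, geostrophic balance gives V_g = (g/f)|∂Z/∂n|:
V_g = 9.81 × 4.11×10⁻⁴ / 1.05×10⁻⁴ = 38.4 m/s

38 m s⁻¹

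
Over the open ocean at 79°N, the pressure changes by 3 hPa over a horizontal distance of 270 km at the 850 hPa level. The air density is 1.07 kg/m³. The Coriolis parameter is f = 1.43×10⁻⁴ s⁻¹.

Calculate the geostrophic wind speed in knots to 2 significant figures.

Pressure gradient: |∂P/∂n| = 300 Pa / 270000 m = 1.11×10⁻³ Pa/m
Geostrophic balance (pressure-gradient force = Coriolis force):
V_g = (1/(fρ)) |∂P/∂n| = 1.11×10⁻³ / (1.43×10⁻⁴ × 1.07) = 7.26 m/s
Converting: 7.26 m/s × 1.944 = 14 knots

14 knots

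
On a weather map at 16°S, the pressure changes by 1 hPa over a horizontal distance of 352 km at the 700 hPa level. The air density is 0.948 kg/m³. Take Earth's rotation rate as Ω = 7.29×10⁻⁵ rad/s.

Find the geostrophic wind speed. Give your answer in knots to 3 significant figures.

14.5 knots

Coriolis parameter at 16°S:
f = 2Ω sin φ = 2 × 7.29×10⁻⁵ × sin 16° = 4.02×10⁻⁵ s⁻¹
Pressure gradient: |∂P/∂n| = 100 Pa / 352000 m = 2.84×10⁻⁴ Pa/m
Geostrophic balance (pressure-gradient force = Coriolis force):
V_g = (1/(fρ)) |∂P/∂n| = 2.84×10⁻⁴ / (4.02×10⁻⁵ × 0.948) = 7.46 m/s
Converting: 7.46 m/s × 1.944 = 14.5 knots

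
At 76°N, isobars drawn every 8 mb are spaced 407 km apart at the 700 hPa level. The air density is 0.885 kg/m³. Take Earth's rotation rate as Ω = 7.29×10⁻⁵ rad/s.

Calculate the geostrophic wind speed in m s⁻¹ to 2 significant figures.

Coriolis parameter at 76°N:
f = 2Ω sin φ = 2 × 7.29×10⁻⁵ × sin 76° = 1.41×10⁻⁴ s⁻¹
Pressure gradient: |∂P/∂n| = 800 Pa / 407000 m = 1.97×10⁻³ Pa/m
Geostrophic balance (pressure-gradient force = Coriolis force):
V_g = (1/(fρ)) |∂P/∂n| = 1.97×10⁻³ / (1.41×10⁻⁴ × 0.885) = 15.7 m/s

16 m s⁻¹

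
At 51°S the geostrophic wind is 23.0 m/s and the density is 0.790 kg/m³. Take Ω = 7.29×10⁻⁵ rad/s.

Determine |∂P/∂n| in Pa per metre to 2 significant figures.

Coriolis parameter at 51°S:
f = 2Ω sin φ = 2 × 7.29×10⁻⁵ × sin 51° = 1.13×10⁻⁴ s⁻¹
Geostrophic balance rearranged: |∂P/∂n| = f ρ V_g
|∂P/∂n| = 1.13×10⁻⁴ × 0.790 × 23.0 = 2.06×10⁻³ Pa/m

2.1×10⁻³ Pa/m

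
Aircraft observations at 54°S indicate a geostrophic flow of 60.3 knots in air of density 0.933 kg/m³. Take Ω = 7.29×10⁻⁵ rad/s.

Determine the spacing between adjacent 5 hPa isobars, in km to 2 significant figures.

150 km

Coriolis parameter at 54°S:
f = 2Ω sin φ = 2 × 7.29×10⁻⁵ × sin 54° = 1.18×10⁻⁴ s⁻¹
Wind speed in SI: 60.3 knots = 31.0 m/s
Geostrophic balance rearranged: |∂P/∂n| = f ρ V_g
|∂P/∂n| = 1.18×10⁻⁴ × 0.933 × 31.0 = 3.41×10⁻³ Pa/m
Isobar spacing: Δn = ΔP/|∂P/∂n| = 500 Pa / 3.41×10⁻³ Pa/m = 146460 m ≈ 150 km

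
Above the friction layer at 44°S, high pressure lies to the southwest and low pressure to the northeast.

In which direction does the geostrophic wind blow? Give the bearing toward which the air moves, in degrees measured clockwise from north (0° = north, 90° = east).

The pressure-gradient force points toward the northeast (bearing 045°).
Geostrophic balance: in the Southern Hemisphere the Coriolis force deflects motion to the left, so the geostrophic wind blows 90° to the left of the pressure-gradient force (low pressure on the right).
Rotating 045° by 90° counterclockwise gives 315° — the wind blows toward the northwest.

315°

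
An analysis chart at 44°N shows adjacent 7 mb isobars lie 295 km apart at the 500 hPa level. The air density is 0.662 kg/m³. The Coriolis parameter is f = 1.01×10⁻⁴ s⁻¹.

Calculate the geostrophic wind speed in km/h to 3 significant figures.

Pressure gradient: |∂P/∂n| = 700 Pa / 295000 m = 2.37×10⁻³ Pa/m
Geostrophic balance (pressure-gradient force = Coriolis force):
V_g = (1/(fρ)) |∂P/∂n| = 2.37×10⁻³ / (1.01×10⁻⁴ × 0.662) = 35.5 m/s
Converting: 35.5 m/s × 3.6 = 128 km/h

128 km/h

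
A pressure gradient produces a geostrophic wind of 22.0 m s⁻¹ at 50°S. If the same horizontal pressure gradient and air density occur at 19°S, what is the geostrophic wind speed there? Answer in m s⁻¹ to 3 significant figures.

With the same pressure gradient and density, V_g ∝ 1/f ∝ 1/sin φ.
V₂ = V₁ · sin φ₁ / sin φ₂ = 22.0 × sin 50° / sin 19°
V₂ = 22.0 × 0.7660/0.3256 = 51.8 m s⁻¹

51.8 m s⁻¹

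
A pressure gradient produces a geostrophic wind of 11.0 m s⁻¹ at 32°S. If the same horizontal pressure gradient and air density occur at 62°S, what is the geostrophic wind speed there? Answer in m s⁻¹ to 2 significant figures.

6.6 m s⁻¹

With the same pressure gradient and density, V_g ∝ 1/f ∝ 1/sin φ.
V₂ = V₁ · sin φ₁ / sin φ₂ = 11.0 × sin 32° / sin 62°
V₂ = 11.0 × 0.5299/0.8829 = 6.6 m s⁻¹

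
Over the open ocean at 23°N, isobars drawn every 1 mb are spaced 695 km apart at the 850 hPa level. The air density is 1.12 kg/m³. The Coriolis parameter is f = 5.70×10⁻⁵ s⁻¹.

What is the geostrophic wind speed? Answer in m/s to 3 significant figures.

2.25 m/s

Pressure gradient: |∂P/∂n| = 100 Pa / 695000 m = 1.44×10⁻⁴ Pa/m
Geostrophic balance (pressure-gradient force = Coriolis force):
V_g = (1/(fρ)) |∂P/∂n| = 1.44×10⁻⁴ / (5.70×10⁻⁵ × 1.12) = 2.25 m/s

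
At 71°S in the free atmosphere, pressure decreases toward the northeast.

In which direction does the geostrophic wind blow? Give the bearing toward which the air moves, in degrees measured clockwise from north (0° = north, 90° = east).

The pressure-gradient force points toward the northeast (bearing 045°).
Geostrophic balance: in the Southern Hemisphere the Coriolis force deflects motion to the left, so the geostrophic wind blows 90° to the left of the pressure-gradient force (low pressure on the right).
Rotating 045° by 90° counterclockwise gives 315° — the wind blows toward the northwest.

315°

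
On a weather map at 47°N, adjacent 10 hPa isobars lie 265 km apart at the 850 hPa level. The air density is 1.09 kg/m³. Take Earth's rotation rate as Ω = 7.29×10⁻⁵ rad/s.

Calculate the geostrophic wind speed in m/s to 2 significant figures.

Coriolis parameter at 47°N:
f = 2Ω sin φ = 2 × 7.29×10⁻⁵ × sin 47° = 1.07×10⁻⁴ s⁻¹
Pressure gradient: |∂P/∂n| = 1000 Pa / 265000 m = 3.77×10⁻³ Pa/m
Geostrophic balance (pressure-gradient force = Coriolis force):
V_g = (1/(fρ)) |∂P/∂n| = 3.77×10⁻³ / (1.07×10⁻⁴ × 1.09) = 32.5 m/s

32 m/s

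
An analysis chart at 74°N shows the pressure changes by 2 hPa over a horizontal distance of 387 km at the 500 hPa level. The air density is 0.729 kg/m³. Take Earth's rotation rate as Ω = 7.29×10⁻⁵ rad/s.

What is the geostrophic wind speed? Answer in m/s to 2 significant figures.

5.1 m/s

Coriolis parameter at 74°N:
f = 2Ω sin φ = 2 × 7.29×10⁻⁵ × sin 74° = 1.40×10⁻⁴ s⁻¹
Pressure gradient: |∂P/∂n| = 200 Pa / 387000 m = 5.17×10⁻⁴ Pa/m
Geostrophic balance (pressure-gradient force = Coriolis force):
V_g = (1/(fρ)) |∂P/∂n| = 5.17×10⁻⁴ / (1.40×10⁻⁴ × 0.729) = 5.06 m/s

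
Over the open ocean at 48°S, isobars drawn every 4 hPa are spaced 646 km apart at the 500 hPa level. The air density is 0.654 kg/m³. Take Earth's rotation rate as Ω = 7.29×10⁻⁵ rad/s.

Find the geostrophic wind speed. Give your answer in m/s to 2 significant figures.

8.7 m/s

Coriolis parameter at 48°S:
f = 2Ω sin φ = 2 × 7.29×10⁻⁵ × sin 48° = 1.08×10⁻⁴ s⁻¹
Pressure gradient: |∂P/∂n| = 400 Pa / 646000 m = 6.19×10⁻⁴ Pa/m
Geostrophic balance (pressure-gradient force = Coriolis force):
V_g = (1/(fρ)) |∂P/∂n| = 6.19×10⁻⁴ / (1.08×10⁻⁴ × 0.654) = 8.74 m/s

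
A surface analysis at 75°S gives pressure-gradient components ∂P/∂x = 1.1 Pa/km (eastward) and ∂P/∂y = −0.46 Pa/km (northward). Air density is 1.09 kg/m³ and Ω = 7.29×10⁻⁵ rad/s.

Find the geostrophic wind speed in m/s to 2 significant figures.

7.8 m/s

Coriolis parameter at 75°S:
f = 2Ω sin φ = 2 × 7.29×10⁻⁵ × sin 75° = 1.41×10⁻⁴ s⁻¹
In the Southern Hemisphere f is negative: f = −1.41×10⁻⁴ s⁻¹.
Component geostrophic relations (x east, y north):
u_g = −(1/(fρ)) ∂P/∂y,  v_g = (1/(fρ)) ∂P/∂x
u_g = −(−0.46×10⁻³)/(−1.41×10⁻⁴ × 1.09) = −3.00 m/s;  v_g = (1.1×10⁻³)/(−1.41×10⁻⁴ × 1.09) = −7.17 m/s
|V_g| = √(u_g² + v_g²) = 7.77 m/s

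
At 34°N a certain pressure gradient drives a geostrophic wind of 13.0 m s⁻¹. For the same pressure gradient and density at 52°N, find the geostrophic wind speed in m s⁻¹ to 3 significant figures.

With the same pressure gradient and density, V_g ∝ 1/f ∝ 1/sin φ.
V₂ = V₁ · sin φ₁ / sin φ₂ = 13.0 × sin 34° / sin 52°
V₂ = 13.0 × 0.5592/0.7880 = 9.23 m s⁻¹

9.23 m s⁻¹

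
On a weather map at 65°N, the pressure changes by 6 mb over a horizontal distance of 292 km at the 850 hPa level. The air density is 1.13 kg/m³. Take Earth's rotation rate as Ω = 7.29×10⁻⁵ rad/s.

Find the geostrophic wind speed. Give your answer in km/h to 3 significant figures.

Coriolis parameter at 65°N:
f = 2Ω sin φ = 2 × 7.29×10⁻⁵ × sin 65° = 1.32×10⁻⁴ s⁻¹
Pressure gradient: |∂P/∂n| = 600 Pa / 292000 m = 2.05×10⁻³ Pa/m
Geostrophic balance (pressure-gradient force = Coriolis force):
V_g = (1/(fρ)) |∂P/∂n| = 2.05×10⁻³ / (1.32×10⁻⁴ × 1.13) = 13.8 m/s
Converting: 13.8 m/s × 3.6 = 49.5 km/h

49.5 km/h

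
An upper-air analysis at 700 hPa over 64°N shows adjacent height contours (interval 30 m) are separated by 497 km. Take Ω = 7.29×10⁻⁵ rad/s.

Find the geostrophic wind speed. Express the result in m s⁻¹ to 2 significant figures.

4.5 m s⁻¹

Coriolis parameter at 64°N:
f = 2Ω sin φ = 2 × 7.29×10⁻⁵ × sin 64° = 1.31×10⁻⁴ s⁻¹
Height gradient: |∂Z/∂n| = 30 m / 497000 m = 6.04×10⁻⁵
On a pressure surface, geostrophic balance gives V_g = (g/f)|∂Z/∂n|:
V_g = 9.81 × 6.04×10⁻⁵ / 1.31×10⁻⁴ = 4.52 m/s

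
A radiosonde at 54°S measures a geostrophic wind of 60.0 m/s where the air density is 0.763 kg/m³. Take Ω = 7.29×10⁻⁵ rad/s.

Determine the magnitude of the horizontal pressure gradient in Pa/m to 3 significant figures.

5.40×10⁻³ Pa/m

Coriolis parameter at 54°S:
f = 2Ω sin φ = 2 × 7.29×10⁻⁵ × sin 54° = 1.18×10⁻⁴ s⁻¹
Geostrophic balance rearranged: |∂P/∂n| = f ρ V_g
|∂P/∂n| = 1.18×10⁻⁴ × 0.763 × 60.0 = 5.40×10⁻³ Pa/m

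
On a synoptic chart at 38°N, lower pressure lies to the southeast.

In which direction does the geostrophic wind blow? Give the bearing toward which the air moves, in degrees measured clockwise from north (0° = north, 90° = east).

225°

The pressure-gradient force points toward the southeast (bearing 135°).
Geostrophic balance: in the Northern Hemisphere the Coriolis force deflects motion to the right, so the geostrophic wind blows 90° to the right of the pressure-gradient force (low pressure on the left).
Rotating 135° by 90° clockwise gives 225° — the wind blows toward the southwest.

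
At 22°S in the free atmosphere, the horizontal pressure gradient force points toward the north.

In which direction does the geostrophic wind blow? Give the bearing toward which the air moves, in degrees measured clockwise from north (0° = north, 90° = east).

The pressure-gradient force points toward the north (bearing 000°).
Geostrophic balance: in the Southern Hemisphere the Coriolis force deflects motion to the left, so the geostrophic wind blows 90° to the left of the pressure-gradient force (low pressure on the right).
Rotating 000° by 90° counterclockwise gives 270° — the wind blows toward the west.

270°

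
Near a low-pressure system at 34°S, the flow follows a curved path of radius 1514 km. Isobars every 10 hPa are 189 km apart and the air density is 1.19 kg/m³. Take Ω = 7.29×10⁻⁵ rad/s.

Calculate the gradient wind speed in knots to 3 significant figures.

79.6 knots

Coriolis parameter at 34°S:
f = 2Ω sin φ = 2 × 7.29×10⁻⁵ × sin 34° = 8.15×10⁻⁵ s⁻¹
Pressure gradient: |∂P/∂n| = 1000 Pa / 189000 m = 5.29×10⁻³ Pa/m
Geostrophic speed: V_g = |∂P/∂n|/(fρ) = 5.29×10⁻³/(8.15×10⁻⁵ × 1.19) = 54.5 m/s
Around a low, centrifugal force acts outward with Coriolis, so pressure-gradient force balances both:
(1/ρ)|∂P/∂n| = fV + V²/R  →  V² + fR·V − fR·V_g = 0
With fR = 8.15×10⁻⁵ × 1514×10³ m = 123 m/s:
V = [−fR + √((fR)² + 4 fR V_g)]/2 = [−123 + √(123² + 4×123×54.5)]/2 = 40.9 m/s
Subgeostrophic (V < V_g = 54.5 m/s), as expected around a low.
Converting: 40.9 m/s × 1.944 = 79.6 knots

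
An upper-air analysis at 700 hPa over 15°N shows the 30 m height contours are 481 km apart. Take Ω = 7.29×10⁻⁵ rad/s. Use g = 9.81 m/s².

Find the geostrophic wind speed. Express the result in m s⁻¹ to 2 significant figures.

16 m s⁻¹

Coriolis parameter at 15°N:
f = 2Ω sin φ = 2 × 7.29×10⁻⁵ × sin 15° = 3.77×10⁻⁵ s⁻¹
Height gradient: |∂Z/∂n| = 30 m / 481000 m = 6.24×10⁻⁵
On a pressure surface, geostrophic balance gives V_g = (g/f)|∂Z/∂n|:
V_g = 9.81 × 6.24×10⁻⁵ / 3.77×10⁻⁵ = 16.2 m/s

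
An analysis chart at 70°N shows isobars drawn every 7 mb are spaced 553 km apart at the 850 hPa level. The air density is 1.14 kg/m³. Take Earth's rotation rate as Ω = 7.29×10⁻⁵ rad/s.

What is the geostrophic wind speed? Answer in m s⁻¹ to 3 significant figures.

Coriolis parameter at 70°N:
f = 2Ω sin φ = 2 × 7.29×10⁻⁵ × sin 70° = 1.37×10⁻⁴ s⁻¹
Pressure gradient: |∂P/∂n| = 700 Pa / 553000 m = 1.27×10⁻³ Pa/m
Geostrophic balance (pressure-gradient force = Coriolis force):
V_g = (1/(fρ)) |∂P/∂n| = 1.27×10⁻³ / (1.37×10⁻⁴ × 1.14) = 8.10 m/s

8.10 m s⁻¹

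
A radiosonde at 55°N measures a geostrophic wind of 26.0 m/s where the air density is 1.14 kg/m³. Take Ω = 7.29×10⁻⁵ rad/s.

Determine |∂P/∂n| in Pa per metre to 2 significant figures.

3.5×10⁻³ Pa/m

Coriolis parameter at 55°N:
f = 2Ω sin φ = 2 × 7.29×10⁻⁵ × sin 55° = 1.19×10⁻⁴ s⁻¹
Geostrophic balance rearranged: |∂P/∂n| = f ρ V_g
|∂P/∂n| = 1.19×10⁻⁴ × 1.14 × 26.0 = 3.54×10⁻³ Pa/m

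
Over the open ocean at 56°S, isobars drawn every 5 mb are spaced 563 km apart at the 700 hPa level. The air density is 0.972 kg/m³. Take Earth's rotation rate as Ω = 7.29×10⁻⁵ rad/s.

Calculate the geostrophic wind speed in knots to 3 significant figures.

14.7 knots

Coriolis parameter at 56°S:
f = 2Ω sin φ = 2 × 7.29×10⁻⁵ × sin 56° = 1.21×10⁻⁴ s⁻¹
Pressure gradient: |∂P/∂n| = 500 Pa / 563000 m = 8.88×10⁻⁴ Pa/m
Geostrophic balance (pressure-gradient force = Coriolis force):
V_g = (1/(fρ)) |∂P/∂n| = 8.88×10⁻⁴ / (1.21×10⁻⁴ × 0.972) = 7.56 m/s
Converting: 7.56 m/s × 1.944 = 14.7 knots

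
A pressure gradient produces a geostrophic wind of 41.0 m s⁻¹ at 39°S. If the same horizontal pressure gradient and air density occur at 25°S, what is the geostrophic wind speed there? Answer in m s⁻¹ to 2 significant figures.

With the same pressure gradient and density, V_g ∝ 1/f ∝ 1/sin φ.
V₂ = V₁ · sin φ₁ / sin φ₂ = 41.0 × sin 39° / sin 25°
V₂ = 41.0 × 0.6293/0.4226 = 61 m s⁻¹

61 m s⁻¹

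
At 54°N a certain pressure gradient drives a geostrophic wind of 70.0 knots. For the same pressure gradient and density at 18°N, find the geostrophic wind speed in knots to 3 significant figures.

183 knots

With the same pressure gradient and density, V_g ∝ 1/f ∝ 1/sin φ.
V₂ = V₁ · sin φ₁ / sin φ₂ = 70.0 × sin 54° / sin 18°
V₂ = 70.0 × 0.8090/0.3090 = 183 knots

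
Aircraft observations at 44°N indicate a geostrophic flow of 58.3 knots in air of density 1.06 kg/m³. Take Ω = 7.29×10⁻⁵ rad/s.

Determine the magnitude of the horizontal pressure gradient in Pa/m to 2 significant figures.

3.2×10⁻³ Pa/m

Coriolis parameter at 44°N:
f = 2Ω sin φ = 2 × 7.29×10⁻⁵ × sin 44° = 1.01×10⁻⁴ s⁻¹
Wind speed in SI: 58.3 knots = 30.0 m/s
Geostrophic balance rearranged: |∂P/∂n| = f ρ V_g
|∂P/∂n| = 1.01×10⁻⁴ × 1.06 × 30.0 = 3.22×10⁻³ Pa/m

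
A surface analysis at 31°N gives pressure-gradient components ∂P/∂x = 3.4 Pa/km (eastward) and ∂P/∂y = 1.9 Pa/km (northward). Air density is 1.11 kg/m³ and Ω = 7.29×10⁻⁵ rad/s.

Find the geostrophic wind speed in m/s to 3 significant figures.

46.7 m/s

Coriolis parameter at 31°N:
f = 2Ω sin φ = 2 × 7.29×10⁻⁵ × sin 31° = 7.51×10⁻⁵ s⁻¹
Component geostrophic relations (x east, y north):
u_g = −(1/(fρ)) ∂P/∂y,  v_g = (1/(fρ)) ∂P/∂x
u_g = −(1.9×10⁻³)/(7.51×10⁻⁵ × 1.11) = −22.8 m/s;  v_g = (3.4×10⁻³)/(7.51×10⁻⁵ × 1.11) = 40.8 m/s
|V_g| = √(u_g² + v_g²) = 46.7 m/s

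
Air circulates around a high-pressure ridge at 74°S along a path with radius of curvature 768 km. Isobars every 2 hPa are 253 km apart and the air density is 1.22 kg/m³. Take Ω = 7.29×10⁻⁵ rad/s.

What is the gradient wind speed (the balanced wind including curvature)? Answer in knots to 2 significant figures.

Coriolis parameter at 74°S:
f = 2Ω sin φ = 2 × 7.29×10⁻⁵ × sin 74° = 1.40×10⁻⁴ s⁻¹
Pressure gradient: |∂P/∂n| = 200 Pa / 253000 m = 7.91×10⁻⁴ Pa/m
Geostrophic speed: V_g = |∂P/∂n|/(fρ) = 7.91×10⁻⁴/(1.40×10⁻⁴ × 1.22) = 4.62 m/s
Around a high, pressure-gradient force acts outward with centrifugal, so Coriolis balances both:
fV = (1/ρ)|∂P/∂n| + V²/R  →  V² − fR·V + fR·V_g = 0
With fR = 1.40×10⁻⁴ × 768×10³ m = 108 m/s:
V = [fR − √((fR)² − 4 fR V_g)]/2 = [108 − √(108² − 4×108×4.62)]/2 = 4.84 m/s
Supergeostrophic (V > V_g = 4.62 m/s), as expected around a high.
Converting: 4.84 m/s × 1.944 = 9.4 knots

9.4 knots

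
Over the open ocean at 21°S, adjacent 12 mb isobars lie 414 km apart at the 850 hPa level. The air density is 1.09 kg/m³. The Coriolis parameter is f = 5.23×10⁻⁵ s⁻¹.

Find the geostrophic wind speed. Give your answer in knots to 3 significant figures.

98.8 knots

Pressure gradient: |∂P/∂n| = 1200 Pa / 414000 m = 2.90×10⁻³ Pa/m
Geostrophic balance (pressure-gradient force = Coriolis force):
V_g = (1/(fρ)) |∂P/∂n| = 2.90×10⁻³ / (5.23×10⁻⁵ × 1.09) = 50.8 m/s
Converting: 50.8 m/s × 1.944 = 98.8 knots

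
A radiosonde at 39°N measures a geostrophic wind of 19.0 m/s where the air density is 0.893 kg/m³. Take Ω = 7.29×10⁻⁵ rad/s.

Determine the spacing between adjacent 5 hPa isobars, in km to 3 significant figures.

Coriolis parameter at 39°N:
f = 2Ω sin φ = 2 × 7.29×10⁻⁵ × sin 39° = 9.18×10⁻⁵ s⁻¹
Geostrophic balance rearranged: |∂P/∂n| = f ρ V_g
|∂P/∂n| = 9.18×10⁻⁵ × 0.893 × 19.0 = 1.56×10⁻³ Pa/m
Isobar spacing: Δn = ΔP/|∂P/∂n| = 500 Pa / 1.56×10⁻³ Pa/m = 321170 m ≈ 321 km

321 km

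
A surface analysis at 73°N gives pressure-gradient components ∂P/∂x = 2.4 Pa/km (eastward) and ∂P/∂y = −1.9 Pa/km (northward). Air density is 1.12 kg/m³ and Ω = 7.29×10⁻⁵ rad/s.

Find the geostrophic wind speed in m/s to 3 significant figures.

19.6 m/s

Coriolis parameter at 73°N:
f = 2Ω sin φ = 2 × 7.29×10⁻⁵ × sin 73° = 1.39×10⁻⁴ s⁻¹
Component geostrophic relations (x east, y north):
u_g = −(1/(fρ)) ∂P/∂y,  v_g = (1/(fρ)) ∂P/∂x
u_g = −(−1.9×10⁻³)/(1.39×10⁻⁴ × 1.12) = 12.2 m/s;  v_g = (2.4×10⁻³)/(1.39×10⁻⁴ × 1.12) = 15.4 m/s
|V_g| = √(u_g² + v_g²) = 19.6 m/s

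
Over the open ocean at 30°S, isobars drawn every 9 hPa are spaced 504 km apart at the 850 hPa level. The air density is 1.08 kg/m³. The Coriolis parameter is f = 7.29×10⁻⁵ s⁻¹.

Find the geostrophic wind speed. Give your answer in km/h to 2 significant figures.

Pressure gradient: |∂P/∂n| = 900 Pa / 504000 m = 1.79×10⁻³ Pa/m
Geostrophic balance (pressure-gradient force = Coriolis force):
V_g = (1/(fρ)) |∂P/∂n| = 1.79×10⁻³ / (7.29×10⁻⁵ × 1.08) = 22.7 m/s
Converting: 22.7 m/s × 3.6 = 82 km/h

82 km/h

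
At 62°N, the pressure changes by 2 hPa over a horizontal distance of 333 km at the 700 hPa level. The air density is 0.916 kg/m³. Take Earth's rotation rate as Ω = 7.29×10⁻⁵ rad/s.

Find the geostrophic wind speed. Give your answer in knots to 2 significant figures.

Coriolis parameter at 62°N:
f = 2Ω sin φ = 2 × 7.29×10⁻⁵ × sin 62° = 1.29×10⁻⁴ s⁻¹
Pressure gradient: |∂P/∂n| = 200 Pa / 333000 m = 6.01×10⁻⁴ Pa/m
Geostrophic balance (pressure-gradient force = Coriolis force):
V_g = (1/(fρ)) |∂P/∂n| = 6.01×10⁻⁴ / (1.29×10⁻⁴ × 0.916) = 5.09 m/s
Converting: 5.09 m/s × 1.944 = 9.9 knots

9.9 knots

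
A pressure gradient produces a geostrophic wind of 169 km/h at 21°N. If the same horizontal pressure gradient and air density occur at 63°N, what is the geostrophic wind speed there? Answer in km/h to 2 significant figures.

68 km/h

With the same pressure gradient and density, V_g ∝ 1/f ∝ 1/sin φ.
V₂ = V₁ · sin φ₁ / sin φ₂ = 169 × sin 21° / sin 63°
V₂ = 169 × 0.3584/0.8910 = 68 km/h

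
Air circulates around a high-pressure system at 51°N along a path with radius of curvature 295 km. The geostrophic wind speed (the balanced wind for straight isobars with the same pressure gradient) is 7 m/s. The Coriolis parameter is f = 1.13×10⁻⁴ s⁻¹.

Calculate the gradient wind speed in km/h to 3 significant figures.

36.0 km/h

Around a high, pressure-gradient force acts outward with centrifugal, so Coriolis balances both:
fV = (1/ρ)|∂P/∂n| + V²/R  →  V² − fR·V + fR·V_g = 0
With fR = 1.13×10⁻⁴ × 295×10³ m = 33.3 m/s:
V = [fR − √((fR)² − 4 fR V_g)]/2 = [33.3 − √(33.3² − 4×33.3×7)]/2 = 10 m/s
Supergeostrophic (V > V_g = 7 m/s), as expected around a high.
Converting: 10 m/s × 3.6 = 36.0 km/h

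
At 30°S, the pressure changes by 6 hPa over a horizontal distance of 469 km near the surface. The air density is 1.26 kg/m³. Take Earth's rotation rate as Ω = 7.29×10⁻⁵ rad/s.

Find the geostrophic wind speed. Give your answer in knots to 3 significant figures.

Coriolis parameter at 30°S:
f = 2Ω sin φ = 2 × 7.29×10⁻⁵ × sin 30° = 7.29×10⁻⁵ s⁻¹
Pressure gradient: |∂P/∂n| = 600 Pa / 469000 m = 1.28×10⁻³ Pa/m
Geostrophic balance (pressure-gradient force = Coriolis force):
V_g = (1/(fρ)) |∂P/∂n| = 1.28×10⁻³ / (7.29×10⁻⁵ × 1.26) = 13.9 m/s
Converting: 13.9 m/s × 1.944 = 27.1 knots

27.1 knots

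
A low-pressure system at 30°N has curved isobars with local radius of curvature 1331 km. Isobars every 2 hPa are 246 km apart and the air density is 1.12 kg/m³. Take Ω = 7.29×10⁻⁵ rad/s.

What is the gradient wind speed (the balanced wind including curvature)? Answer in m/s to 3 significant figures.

9.10 m/s

Coriolis parameter at 30°N:
f = 2Ω sin φ = 2 × 7.29×10⁻⁵ × sin 30° = 7.29×10⁻⁵ s⁻¹
Pressure gradient: |∂P/∂n| = 200 Pa / 246000 m = 8.13×10⁻⁴ Pa/m
Geostrophic speed: V_g = |∂P/∂n|/(fρ) = 8.13×10⁻⁴/(7.29×10⁻⁵ × 1.12) = 9.96 m/s
Around a low, centrifugal force acts outward with Coriolis, so pressure-gradient force balances both:
(1/ρ)|∂P/∂n| = fV + V²/R  →  V² + fR·V − fR·V_g = 0
With fR = 7.29×10⁻⁵ × 1331×10³ m = 97.0 m/s:
V = [−fR + √((fR)² + 4 fR V_g)]/2 = [−97.0 + √(97.0² + 4×97.0×9.96)]/2 = 9.1 m/s
Subgeostrophic (V < V_g = 9.96 m/s), as expected around a low.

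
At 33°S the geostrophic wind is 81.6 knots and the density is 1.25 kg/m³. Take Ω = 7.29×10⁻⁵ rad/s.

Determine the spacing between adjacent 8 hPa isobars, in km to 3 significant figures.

Coriolis parameter at 33°S:
f = 2Ω sin φ = 2 × 7.29×10⁻⁵ × sin 33° = 7.94×10⁻⁵ s⁻¹
Wind speed in SI: 81.6 knots = 42.0 m/s
Geostrophic balance rearranged: |∂P/∂n| = f ρ V_g
|∂P/∂n| = 7.94×10⁻⁵ × 1.25 × 42.0 = 4.17×10⁻³ Pa/m
Isobar spacing: Δn = ΔP/|∂P/∂n| = 800 Pa / 4.17×10⁻³ Pa/m = 191993 m ≈ 192 km

192 km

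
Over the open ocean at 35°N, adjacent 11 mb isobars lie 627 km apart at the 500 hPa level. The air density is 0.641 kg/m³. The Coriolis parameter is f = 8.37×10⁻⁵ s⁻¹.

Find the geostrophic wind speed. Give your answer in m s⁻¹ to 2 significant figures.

33 m s⁻¹

Pressure gradient: |∂P/∂n| = 1100 Pa / 627000 m = 1.75×10⁻³ Pa/m
Geostrophic balance (pressure-gradient force = Coriolis force):
V_g = (1/(fρ)) |∂P/∂n| = 1.75×10⁻³ / (8.37×10⁻⁵ × 0.641) = 32.7 m/s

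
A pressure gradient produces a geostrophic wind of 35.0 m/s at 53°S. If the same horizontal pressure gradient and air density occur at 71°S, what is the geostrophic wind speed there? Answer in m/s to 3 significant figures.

29.6 m/s

With the same pressure gradient and density, V_g ∝ 1/f ∝ 1/sin φ.
V₂ = V₁ · sin φ₁ / sin φ₂ = 35.0 × sin 53° / sin 71°
V₂ = 35.0 × 0.7986/0.9455 = 29.6 m/s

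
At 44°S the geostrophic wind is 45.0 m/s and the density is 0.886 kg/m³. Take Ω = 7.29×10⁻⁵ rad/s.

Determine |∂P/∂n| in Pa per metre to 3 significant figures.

Coriolis parameter at 44°S:
f = 2Ω sin φ = 2 × 7.29×10⁻⁵ × sin 44° = 1.01×10⁻⁴ s⁻¹
Geostrophic balance rearranged: |∂P/∂n| = f ρ V_g
|∂P/∂n| = 1.01×10⁻⁴ × 0.886 × 45.0 = 4.04×10⁻³ Pa/m

4.04×10⁻³ Pa/m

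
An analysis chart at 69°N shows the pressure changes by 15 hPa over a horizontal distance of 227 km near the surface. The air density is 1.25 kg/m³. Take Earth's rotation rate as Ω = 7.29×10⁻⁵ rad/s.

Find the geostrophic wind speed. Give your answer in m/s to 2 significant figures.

39 m/s

Coriolis parameter at 69°N:
f = 2Ω sin φ = 2 × 7.29×10⁻⁵ × sin 69° = 1.36×10⁻⁴ s⁻¹
Pressure gradient: |∂P/∂n| = 1500 Pa / 227000 m = 6.61×10⁻³ Pa/m
Geostrophic balance (pressure-gradient force = Coriolis force):
V_g = (1/(fρ)) |∂P/∂n| = 6.61×10⁻³ / (1.36×10⁻⁴ × 1.25) = 38.8 m/s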